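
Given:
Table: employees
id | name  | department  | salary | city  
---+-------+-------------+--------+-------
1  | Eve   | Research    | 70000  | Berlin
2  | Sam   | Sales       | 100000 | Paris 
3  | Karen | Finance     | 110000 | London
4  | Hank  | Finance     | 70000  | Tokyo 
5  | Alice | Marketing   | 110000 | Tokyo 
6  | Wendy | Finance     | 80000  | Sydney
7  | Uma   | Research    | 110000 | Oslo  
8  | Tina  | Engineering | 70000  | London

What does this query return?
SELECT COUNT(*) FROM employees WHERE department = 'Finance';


Counting rows where department = 'Finance'
  Karen -> MATCH
  Hank -> MATCH
  Wendy -> MATCH


3


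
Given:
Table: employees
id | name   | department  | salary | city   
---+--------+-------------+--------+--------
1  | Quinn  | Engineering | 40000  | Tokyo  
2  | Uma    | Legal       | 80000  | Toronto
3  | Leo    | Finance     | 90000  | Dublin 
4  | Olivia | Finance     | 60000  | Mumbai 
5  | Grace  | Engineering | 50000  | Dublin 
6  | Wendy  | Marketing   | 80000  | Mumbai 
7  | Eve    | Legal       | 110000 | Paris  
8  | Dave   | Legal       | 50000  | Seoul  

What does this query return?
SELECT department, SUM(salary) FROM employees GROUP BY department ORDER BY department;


Summing salary within each department:
  Engineering: 40000 + 50000 = 90000
  Finance: 90000 + 60000 = 150000
  Legal: 80000 + 110000 + 50000 = 240000
  Marketing: 80000 = 80000


4 groups:
Engineering, 90000
Finance, 150000
Legal, 240000
Marketing, 80000


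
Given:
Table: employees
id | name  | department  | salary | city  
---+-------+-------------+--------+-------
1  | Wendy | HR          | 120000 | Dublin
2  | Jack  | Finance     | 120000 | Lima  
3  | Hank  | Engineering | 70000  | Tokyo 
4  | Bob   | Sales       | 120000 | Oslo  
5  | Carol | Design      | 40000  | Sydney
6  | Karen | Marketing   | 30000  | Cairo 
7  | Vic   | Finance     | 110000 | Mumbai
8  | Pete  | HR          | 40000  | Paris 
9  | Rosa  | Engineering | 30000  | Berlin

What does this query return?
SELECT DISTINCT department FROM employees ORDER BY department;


All 'department' values (row order): HR, Finance, Engineering, Sales, Design, Marketing, Finance, HR, Engineering
Removing duplicates leaves 6 unique value(s).

6 values:
Design
Engineering
Finance
HR
Marketing
Sales


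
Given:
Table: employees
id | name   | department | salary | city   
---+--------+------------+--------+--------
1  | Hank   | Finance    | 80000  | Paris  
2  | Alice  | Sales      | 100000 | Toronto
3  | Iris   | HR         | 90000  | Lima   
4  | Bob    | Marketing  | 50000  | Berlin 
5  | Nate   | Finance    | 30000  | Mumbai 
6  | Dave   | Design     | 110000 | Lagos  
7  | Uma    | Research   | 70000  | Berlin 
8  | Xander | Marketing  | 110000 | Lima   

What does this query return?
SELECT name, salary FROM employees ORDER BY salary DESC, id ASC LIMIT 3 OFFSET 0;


Sort by salary DESC (id ASC tiebreak), then skip 0 and take 3
Rows 1 through 3

3 rows:
Dave, 110000
Xander, 110000
Alice, 100000


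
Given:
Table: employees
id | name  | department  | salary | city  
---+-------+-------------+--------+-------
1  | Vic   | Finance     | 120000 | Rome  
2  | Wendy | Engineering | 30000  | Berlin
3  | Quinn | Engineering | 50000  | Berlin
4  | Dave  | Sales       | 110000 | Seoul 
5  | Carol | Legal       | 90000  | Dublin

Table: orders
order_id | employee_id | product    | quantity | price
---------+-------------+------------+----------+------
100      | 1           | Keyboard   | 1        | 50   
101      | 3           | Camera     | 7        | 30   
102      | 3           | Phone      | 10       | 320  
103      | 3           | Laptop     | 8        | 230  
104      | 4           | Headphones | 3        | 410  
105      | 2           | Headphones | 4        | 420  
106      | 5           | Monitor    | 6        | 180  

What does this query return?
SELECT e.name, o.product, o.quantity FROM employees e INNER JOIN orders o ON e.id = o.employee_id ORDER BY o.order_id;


Joining employees.id = orders.employee_id:
  employee Vic (id=1) -> order Keyboard
  employee Quinn (id=3) -> order Camera
  employee Quinn (id=3) -> order Phone
  employee Quinn (id=3) -> order Laptop
  employee Dave (id=4) -> order Headphones
  employee Wendy (id=2) -> order Headphones
  employee Carol (id=5) -> order Monitor


7 rows:
Vic, Keyboard, 1
Quinn, Camera, 7
Quinn, Phone, 10
Quinn, Laptop, 8
Dave, Headphones, 3
Wendy, Headphones, 4
Carol, Monitor, 6


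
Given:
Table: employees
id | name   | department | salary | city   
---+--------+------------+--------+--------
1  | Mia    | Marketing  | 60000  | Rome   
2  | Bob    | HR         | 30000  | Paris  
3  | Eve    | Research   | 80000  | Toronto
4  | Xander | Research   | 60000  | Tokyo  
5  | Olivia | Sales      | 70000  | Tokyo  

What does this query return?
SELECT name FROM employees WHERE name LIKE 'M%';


LIKE 'M%' matches names starting with 'M'
Matching: 1

1 rows:
Mia


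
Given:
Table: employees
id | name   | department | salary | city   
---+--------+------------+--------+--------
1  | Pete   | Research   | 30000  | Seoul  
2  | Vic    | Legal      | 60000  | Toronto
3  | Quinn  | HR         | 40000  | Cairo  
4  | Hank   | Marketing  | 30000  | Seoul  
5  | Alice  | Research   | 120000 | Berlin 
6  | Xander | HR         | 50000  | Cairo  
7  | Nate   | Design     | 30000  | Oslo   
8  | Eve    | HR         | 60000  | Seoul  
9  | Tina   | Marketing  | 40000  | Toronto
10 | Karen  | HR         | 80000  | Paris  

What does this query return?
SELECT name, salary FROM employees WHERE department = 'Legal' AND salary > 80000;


Filtering: department = 'Legal' AND salary > 80000
Matching: 0 rows

Empty result set (0 rows)


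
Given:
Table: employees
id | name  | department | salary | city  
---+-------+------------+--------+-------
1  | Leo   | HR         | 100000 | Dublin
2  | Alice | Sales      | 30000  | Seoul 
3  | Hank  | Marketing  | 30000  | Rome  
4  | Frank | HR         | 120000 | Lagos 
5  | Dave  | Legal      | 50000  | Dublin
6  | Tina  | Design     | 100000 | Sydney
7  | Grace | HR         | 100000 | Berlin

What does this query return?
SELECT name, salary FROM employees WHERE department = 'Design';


Filtering: department = 'Design'
Matching rows: 1

1 rows:
Tina, 100000


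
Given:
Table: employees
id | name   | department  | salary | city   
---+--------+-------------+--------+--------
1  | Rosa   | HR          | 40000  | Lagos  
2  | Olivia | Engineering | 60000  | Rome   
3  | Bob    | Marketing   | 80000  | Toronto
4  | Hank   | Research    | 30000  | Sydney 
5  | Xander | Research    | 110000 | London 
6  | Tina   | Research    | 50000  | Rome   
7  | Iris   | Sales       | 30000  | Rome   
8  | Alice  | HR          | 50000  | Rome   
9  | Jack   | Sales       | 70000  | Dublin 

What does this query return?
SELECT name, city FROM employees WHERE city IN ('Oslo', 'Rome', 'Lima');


Filtering: city IN ('Oslo', 'Rome', 'Lima')
Matching: 4 rows

4 rows:
Olivia, Rome
Tina, Rome
Iris, Rome
Alice, Rome


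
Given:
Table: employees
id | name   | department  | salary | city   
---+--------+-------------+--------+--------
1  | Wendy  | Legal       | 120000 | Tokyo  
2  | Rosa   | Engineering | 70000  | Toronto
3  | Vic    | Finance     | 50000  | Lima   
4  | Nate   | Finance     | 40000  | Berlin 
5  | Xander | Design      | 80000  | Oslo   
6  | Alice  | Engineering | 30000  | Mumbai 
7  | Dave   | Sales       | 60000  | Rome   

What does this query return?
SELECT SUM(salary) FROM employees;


SUM(salary) = 120000 + 70000 + 50000 + 40000 + 80000 + 30000 + 60000 = 450000

450000


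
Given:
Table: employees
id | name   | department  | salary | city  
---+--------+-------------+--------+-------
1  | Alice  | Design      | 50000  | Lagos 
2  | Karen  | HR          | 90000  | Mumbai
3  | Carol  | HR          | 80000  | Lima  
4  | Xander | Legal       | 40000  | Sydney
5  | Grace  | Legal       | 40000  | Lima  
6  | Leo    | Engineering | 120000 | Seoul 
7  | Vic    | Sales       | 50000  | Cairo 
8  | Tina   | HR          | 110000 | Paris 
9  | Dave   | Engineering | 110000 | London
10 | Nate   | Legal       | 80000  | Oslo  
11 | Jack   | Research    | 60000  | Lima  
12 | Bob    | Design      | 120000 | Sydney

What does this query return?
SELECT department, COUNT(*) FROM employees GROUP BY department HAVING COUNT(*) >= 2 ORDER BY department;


Groups with count >= 2:
  Design: 2 -> PASS
  Engineering: 2 -> PASS
  HR: 3 -> PASS
  Legal: 3 -> PASS
  Research: 1 -> filtered out
  Sales: 1 -> filtered out


4 groups:
Design, 2
Engineering, 2
HR, 3
Legal, 3


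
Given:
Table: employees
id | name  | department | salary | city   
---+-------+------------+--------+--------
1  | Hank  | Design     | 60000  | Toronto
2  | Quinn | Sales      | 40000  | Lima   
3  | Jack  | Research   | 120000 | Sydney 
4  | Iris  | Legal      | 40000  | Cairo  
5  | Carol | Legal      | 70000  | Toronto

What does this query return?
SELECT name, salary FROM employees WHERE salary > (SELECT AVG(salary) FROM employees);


Subquery: AVG(salary) = 66000.0
Filtering: salary > 66000.0
  Jack (120000) -> MATCH
  Carol (70000) -> MATCH


2 rows:
Jack, 120000
Carol, 70000


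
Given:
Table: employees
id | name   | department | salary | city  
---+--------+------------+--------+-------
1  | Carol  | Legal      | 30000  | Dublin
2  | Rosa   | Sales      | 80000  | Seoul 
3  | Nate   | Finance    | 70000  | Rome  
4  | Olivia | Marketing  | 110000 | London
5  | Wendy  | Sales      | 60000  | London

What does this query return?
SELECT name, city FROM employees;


Projecting columns: name, city

5 rows:
Carol, Dublin
Rosa, Seoul
Nate, Rome
Olivia, London
Wendy, London


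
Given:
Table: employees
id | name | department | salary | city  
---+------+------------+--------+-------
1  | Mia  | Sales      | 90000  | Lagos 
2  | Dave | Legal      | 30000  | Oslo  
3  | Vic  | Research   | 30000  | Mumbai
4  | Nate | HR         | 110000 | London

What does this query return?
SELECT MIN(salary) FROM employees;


Salaries: 90000, 30000, 30000, 110000
MIN = 30000

30000


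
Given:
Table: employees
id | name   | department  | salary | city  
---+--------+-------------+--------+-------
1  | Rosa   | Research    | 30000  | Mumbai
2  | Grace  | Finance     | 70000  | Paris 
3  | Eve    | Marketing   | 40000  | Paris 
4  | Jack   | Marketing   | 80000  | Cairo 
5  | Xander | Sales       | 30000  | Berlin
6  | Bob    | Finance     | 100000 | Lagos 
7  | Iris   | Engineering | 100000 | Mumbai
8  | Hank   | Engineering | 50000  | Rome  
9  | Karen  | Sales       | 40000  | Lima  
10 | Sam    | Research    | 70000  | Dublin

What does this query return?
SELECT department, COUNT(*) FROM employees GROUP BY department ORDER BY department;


Assigning each row to its department group:
  Rosa -> Research
  Grace -> Finance
  Eve -> Marketing
  Jack -> Marketing
  Xander -> Sales
  Bob -> Finance
  Iris -> Engineering
  Hank -> Engineering
  Karen -> Sales
  Sam -> Research


5 groups:
Engineering, 2
Finance, 2
Marketing, 2
Research, 2
Sales, 2


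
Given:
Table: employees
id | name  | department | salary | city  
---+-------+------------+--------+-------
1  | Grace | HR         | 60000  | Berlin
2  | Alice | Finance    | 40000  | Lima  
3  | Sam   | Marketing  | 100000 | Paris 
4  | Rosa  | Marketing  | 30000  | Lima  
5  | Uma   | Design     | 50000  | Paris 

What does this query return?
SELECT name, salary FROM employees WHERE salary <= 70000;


Filtering: salary <= 70000
Matching: 4 rows

4 rows:
Grace, 60000
Alice, 40000
Rosa, 30000
Uma, 50000


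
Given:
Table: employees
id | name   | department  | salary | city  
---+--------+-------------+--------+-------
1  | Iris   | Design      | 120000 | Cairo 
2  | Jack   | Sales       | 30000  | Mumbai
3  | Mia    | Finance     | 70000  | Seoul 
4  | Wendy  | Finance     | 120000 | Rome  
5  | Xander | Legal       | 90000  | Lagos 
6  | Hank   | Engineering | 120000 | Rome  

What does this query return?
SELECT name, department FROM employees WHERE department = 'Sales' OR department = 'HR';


Filtering: department = 'Sales' OR 'HR'
Matching: 1 rows

1 rows:
Jack, Sales


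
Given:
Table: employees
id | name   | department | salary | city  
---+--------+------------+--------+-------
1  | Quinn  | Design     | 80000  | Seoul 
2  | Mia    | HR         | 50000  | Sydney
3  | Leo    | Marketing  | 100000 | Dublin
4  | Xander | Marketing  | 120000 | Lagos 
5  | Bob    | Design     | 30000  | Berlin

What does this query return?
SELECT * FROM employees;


SELECT * returns all 5 rows with all columns

5 rows:
1, Quinn, Design, 80000, Seoul
2, Mia, HR, 50000, Sydney
3, Leo, Marketing, 100000, Dublin
4, Xander, Marketing, 120000, Lagos
5, Bob, Design, 30000, Berlin


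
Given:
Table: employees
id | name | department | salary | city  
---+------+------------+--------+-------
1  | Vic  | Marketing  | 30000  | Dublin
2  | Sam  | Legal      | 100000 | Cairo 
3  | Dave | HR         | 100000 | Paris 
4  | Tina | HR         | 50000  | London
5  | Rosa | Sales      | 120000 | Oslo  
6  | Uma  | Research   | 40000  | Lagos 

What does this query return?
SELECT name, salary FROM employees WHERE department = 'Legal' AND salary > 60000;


Filtering: department = 'Legal' AND salary > 60000
Matching: 1 rows

1 rows:
Sam, 100000


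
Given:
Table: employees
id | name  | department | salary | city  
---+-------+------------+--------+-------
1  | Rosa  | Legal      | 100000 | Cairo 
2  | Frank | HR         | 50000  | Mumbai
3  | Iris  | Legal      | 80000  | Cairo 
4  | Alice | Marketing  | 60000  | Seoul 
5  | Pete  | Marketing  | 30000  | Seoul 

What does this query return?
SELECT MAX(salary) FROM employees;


Salaries: 100000, 50000, 80000, 60000, 30000
MAX = 100000

100000


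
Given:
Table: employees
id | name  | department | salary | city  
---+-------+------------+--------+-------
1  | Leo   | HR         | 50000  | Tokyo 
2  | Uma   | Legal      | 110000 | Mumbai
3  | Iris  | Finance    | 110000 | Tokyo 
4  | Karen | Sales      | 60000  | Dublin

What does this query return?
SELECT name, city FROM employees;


Projecting columns: name, city

4 rows:
Leo, Tokyo
Uma, Mumbai
Iris, Tokyo
Karen, Dublin


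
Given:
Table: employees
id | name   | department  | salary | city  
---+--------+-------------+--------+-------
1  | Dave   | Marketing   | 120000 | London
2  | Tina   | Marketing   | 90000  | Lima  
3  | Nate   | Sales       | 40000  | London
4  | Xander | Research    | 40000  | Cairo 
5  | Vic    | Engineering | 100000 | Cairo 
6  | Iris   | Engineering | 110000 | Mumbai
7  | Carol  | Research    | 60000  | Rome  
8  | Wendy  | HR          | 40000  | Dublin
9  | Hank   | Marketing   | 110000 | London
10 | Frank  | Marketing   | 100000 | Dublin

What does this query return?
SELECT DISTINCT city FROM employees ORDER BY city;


All 'city' values (row order): London, Lima, London, Cairo, Cairo, Mumbai, Rome, Dublin, London, Dublin
Removing duplicates leaves 6 unique value(s).

6 values:
Cairo
Dublin
Lima
London
Mumbai
Rome


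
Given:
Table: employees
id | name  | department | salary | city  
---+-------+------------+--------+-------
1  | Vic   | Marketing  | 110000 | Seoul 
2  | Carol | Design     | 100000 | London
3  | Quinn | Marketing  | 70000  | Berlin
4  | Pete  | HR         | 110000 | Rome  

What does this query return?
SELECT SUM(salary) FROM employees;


SUM(salary) = 110000 + 100000 + 70000 + 110000 = 390000

390000


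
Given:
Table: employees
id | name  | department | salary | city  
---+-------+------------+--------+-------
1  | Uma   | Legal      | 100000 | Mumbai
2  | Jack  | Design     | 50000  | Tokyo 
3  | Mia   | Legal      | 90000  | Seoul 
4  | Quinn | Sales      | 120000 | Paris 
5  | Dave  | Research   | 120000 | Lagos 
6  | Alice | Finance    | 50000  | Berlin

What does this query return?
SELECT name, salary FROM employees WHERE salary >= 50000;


Filtering: salary >= 50000
Matching: 6 rows

6 rows:
Uma, 100000
Jack, 50000
Mia, 90000
Quinn, 120000
Dave, 120000
Alice, 50000


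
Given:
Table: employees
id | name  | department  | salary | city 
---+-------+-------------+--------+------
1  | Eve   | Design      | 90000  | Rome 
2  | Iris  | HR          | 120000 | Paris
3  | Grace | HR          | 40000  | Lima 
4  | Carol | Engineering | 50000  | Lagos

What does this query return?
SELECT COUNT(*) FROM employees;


COUNT(*) counts all rows

4


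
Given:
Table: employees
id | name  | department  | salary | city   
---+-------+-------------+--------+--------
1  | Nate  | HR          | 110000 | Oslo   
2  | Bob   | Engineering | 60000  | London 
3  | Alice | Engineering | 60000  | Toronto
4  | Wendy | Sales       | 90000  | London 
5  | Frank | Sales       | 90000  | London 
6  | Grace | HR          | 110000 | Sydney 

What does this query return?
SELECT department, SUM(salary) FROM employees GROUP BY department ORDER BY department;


Summing salary within each department:
  Engineering: 60000 + 60000 = 120000
  HR: 110000 + 110000 = 220000
  Sales: 90000 + 90000 = 180000


3 groups:
Engineering, 120000
HR, 220000
Sales, 180000


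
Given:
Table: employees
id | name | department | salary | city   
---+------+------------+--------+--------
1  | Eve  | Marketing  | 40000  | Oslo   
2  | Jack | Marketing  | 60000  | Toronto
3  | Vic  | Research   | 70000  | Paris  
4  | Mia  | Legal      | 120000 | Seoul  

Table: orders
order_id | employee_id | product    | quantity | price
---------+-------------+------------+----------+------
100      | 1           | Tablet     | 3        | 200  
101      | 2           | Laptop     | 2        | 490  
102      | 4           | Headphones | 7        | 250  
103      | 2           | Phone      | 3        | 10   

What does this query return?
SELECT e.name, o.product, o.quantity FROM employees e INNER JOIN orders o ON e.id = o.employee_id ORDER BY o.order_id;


Joining employees.id = orders.employee_id:
  employee Eve (id=1) -> order Tablet
  employee Jack (id=2) -> order Laptop
  employee Mia (id=4) -> order Headphones
  employee Jack (id=2) -> order Phone


4 rows:
Eve, Tablet, 3
Jack, Laptop, 2
Mia, Headphones, 7
Jack, Phone, 3


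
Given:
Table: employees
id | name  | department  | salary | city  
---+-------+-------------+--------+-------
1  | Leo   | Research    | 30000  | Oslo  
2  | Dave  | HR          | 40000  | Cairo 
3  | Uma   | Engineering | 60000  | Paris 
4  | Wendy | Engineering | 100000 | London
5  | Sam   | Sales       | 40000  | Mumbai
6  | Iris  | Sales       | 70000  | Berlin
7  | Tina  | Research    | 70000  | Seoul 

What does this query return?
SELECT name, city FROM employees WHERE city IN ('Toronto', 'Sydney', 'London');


Filtering: city IN ('Toronto', 'Sydney', 'London')
Matching: 1 rows

1 rows:
Wendy, London


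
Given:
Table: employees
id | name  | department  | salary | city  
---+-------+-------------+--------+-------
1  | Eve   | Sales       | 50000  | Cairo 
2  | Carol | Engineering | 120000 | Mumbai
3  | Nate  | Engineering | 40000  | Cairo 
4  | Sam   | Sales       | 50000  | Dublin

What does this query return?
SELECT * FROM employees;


SELECT * returns all 4 rows with all columns

4 rows:
1, Eve, Sales, 50000, Cairo
2, Carol, Engineering, 120000, Mumbai
3, Nate, Engineering, 40000, Cairo
4, Sam, Sales, 50000, Dublin


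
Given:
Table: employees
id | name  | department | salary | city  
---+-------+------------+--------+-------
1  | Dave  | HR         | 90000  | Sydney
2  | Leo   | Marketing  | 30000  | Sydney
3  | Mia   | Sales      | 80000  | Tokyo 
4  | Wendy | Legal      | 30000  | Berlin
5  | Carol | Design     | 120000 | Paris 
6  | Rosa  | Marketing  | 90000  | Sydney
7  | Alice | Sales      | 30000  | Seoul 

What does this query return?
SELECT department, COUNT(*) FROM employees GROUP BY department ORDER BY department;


Assigning each row to its department group:
  Dave -> HR
  Leo -> Marketing
  Mia -> Sales
  Wendy -> Legal
  Carol -> Design
  Rosa -> Marketing
  Alice -> Sales


5 groups:
Design, 1
HR, 1
Legal, 1
Marketing, 2
Sales, 2


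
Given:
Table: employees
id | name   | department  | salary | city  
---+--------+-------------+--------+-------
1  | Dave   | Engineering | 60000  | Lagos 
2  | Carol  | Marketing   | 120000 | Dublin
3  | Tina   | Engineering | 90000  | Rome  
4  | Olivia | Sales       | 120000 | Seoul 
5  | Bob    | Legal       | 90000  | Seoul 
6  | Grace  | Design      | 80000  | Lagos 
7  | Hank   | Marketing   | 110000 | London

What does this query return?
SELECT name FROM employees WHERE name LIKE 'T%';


LIKE 'T%' matches names starting with 'T'
Matching: 1

1 rows:
Tina


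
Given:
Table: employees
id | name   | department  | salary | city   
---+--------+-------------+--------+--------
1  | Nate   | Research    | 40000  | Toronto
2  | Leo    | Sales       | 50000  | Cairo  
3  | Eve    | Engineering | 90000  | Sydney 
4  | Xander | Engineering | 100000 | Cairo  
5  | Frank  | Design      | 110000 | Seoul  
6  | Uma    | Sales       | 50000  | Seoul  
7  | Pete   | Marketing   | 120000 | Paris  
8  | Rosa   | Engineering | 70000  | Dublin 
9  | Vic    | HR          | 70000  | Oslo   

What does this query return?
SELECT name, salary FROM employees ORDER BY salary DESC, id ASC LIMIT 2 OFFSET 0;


Sort by salary DESC (id ASC tiebreak), then skip 0 and take 2
Rows 1 through 2

2 rows:
Pete, 120000
Frank, 110000


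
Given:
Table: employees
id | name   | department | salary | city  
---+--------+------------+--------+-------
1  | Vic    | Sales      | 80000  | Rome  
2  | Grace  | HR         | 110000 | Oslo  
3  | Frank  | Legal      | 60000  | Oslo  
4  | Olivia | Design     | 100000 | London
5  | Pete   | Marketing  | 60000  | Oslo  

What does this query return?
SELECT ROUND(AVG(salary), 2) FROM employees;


SUM(salary) = 410000
COUNT = 5
ROUND(AVG, 2) = ROUND(410000 / 5, 2) = 82000.0

82000.0


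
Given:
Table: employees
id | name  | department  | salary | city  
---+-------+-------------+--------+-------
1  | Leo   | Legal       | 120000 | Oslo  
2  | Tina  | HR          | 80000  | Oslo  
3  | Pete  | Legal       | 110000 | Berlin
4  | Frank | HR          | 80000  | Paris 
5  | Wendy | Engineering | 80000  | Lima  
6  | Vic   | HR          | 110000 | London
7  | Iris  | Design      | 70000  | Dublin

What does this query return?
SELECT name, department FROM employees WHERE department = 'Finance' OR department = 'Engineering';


Filtering: department = 'Finance' OR 'Engineering'
Matching: 1 rows

1 rows:
Wendy, Engineering


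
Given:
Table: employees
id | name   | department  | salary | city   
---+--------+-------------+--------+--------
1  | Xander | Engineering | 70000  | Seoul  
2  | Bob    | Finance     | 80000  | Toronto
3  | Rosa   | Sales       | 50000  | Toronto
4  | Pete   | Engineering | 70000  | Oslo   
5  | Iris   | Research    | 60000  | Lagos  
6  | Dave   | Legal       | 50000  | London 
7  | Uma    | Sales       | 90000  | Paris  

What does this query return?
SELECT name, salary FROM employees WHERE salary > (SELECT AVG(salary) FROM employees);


Subquery: AVG(salary) = 67142.86
Filtering: salary > 67142.86
  Xander (70000) -> MATCH
  Bob (80000) -> MATCH
  Pete (70000) -> MATCH
  Uma (90000) -> MATCH


4 rows:
Xander, 70000
Bob, 80000
Pete, 70000
Uma, 90000


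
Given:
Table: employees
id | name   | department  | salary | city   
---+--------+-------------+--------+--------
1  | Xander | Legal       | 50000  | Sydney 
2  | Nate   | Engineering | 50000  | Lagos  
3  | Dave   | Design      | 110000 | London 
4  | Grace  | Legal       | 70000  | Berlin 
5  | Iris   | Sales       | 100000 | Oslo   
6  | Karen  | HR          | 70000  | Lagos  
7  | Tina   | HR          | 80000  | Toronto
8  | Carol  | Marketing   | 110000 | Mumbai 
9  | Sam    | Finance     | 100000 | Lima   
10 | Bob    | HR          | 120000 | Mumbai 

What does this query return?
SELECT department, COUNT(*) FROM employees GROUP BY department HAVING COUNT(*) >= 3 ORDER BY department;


Groups with count >= 3:
  HR: 3 -> PASS
  Design: 1 -> filtered out
  Engineering: 1 -> filtered out
  Finance: 1 -> filtered out
  Legal: 2 -> filtered out
  Marketing: 1 -> filtered out
  Sales: 1 -> filtered out


1 groups:
HR, 3


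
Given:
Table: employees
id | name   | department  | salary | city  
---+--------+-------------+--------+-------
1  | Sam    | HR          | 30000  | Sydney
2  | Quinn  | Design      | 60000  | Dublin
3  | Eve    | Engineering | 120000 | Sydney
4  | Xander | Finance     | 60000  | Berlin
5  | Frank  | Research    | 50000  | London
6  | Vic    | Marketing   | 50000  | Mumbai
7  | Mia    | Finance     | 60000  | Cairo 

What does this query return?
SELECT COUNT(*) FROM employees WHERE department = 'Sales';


Counting rows where department = 'Sales'


0


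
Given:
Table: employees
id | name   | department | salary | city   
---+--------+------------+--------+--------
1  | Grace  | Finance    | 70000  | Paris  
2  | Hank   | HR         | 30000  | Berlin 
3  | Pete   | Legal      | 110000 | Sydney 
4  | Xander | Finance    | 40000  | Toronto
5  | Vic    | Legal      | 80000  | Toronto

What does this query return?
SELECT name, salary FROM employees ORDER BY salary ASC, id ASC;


Sorting by salary ASC, then id ASC for ties

5 rows:
Hank, 30000
Xander, 40000
Grace, 70000
Vic, 80000
Pete, 110000


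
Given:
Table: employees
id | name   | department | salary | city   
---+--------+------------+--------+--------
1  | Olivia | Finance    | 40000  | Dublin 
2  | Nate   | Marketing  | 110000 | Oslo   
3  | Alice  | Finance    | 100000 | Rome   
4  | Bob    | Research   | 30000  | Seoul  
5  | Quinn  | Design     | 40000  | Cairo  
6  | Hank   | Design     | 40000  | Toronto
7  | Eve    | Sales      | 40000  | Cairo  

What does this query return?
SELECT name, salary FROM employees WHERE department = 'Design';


Filtering: department = 'Design'
Matching rows: 2

2 rows:
Quinn, 40000
Hank, 40000


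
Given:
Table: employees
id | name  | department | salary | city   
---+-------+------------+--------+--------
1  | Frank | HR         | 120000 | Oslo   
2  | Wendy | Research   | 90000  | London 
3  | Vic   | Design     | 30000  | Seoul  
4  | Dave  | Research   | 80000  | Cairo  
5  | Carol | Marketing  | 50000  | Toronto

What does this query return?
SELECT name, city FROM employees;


Projecting columns: name, city

5 rows:
Frank, Oslo
Wendy, London
Vic, Seoul
Dave, Cairo
Carol, Toronto


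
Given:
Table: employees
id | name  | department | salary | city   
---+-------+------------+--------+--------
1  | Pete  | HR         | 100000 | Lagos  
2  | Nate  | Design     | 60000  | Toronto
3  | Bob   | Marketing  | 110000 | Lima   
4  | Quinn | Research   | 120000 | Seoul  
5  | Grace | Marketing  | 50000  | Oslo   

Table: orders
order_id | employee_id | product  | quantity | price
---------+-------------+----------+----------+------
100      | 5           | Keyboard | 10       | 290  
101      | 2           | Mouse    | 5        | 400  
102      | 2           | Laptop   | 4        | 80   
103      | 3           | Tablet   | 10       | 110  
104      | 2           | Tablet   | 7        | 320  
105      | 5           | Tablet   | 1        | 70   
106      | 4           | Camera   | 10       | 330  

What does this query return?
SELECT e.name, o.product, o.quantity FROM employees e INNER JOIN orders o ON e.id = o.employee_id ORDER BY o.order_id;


Joining employees.id = orders.employee_id:
  employee Grace (id=5) -> order Keyboard
  employee Nate (id=2) -> order Mouse
  employee Nate (id=2) -> order Laptop
  employee Bob (id=3) -> order Tablet
  employee Nate (id=2) -> order Tablet
  employee Grace (id=5) -> order Tablet
  employee Quinn (id=4) -> order Camera


7 rows:
Grace, Keyboard, 10
Nate, Mouse, 5
Nate, Laptop, 4
Bob, Tablet, 10
Nate, Tablet, 7
Grace, Tablet, 1
Quinn, Camera, 10


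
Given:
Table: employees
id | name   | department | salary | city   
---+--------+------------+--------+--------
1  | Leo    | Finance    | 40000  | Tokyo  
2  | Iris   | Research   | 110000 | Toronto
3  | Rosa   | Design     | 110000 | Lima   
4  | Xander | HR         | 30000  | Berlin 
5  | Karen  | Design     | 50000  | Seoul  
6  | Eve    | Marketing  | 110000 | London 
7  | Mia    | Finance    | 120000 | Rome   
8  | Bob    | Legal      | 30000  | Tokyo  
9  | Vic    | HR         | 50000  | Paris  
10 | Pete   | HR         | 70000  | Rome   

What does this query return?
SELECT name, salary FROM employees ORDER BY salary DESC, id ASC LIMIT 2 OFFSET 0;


Sort by salary DESC (id ASC tiebreak), then skip 0 and take 2
Rows 1 through 2

2 rows:
Mia, 120000
Iris, 110000


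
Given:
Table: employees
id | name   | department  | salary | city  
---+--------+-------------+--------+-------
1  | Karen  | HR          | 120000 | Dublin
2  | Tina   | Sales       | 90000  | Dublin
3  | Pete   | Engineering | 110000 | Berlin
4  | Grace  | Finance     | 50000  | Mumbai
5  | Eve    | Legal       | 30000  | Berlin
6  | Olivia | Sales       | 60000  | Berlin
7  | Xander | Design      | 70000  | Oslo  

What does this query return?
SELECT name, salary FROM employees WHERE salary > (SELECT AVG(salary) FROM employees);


Subquery: AVG(salary) = 75714.29
Filtering: salary > 75714.29
  Karen (120000) -> MATCH
  Tina (90000) -> MATCH
  Pete (110000) -> MATCH


3 rows:
Karen, 120000
Tina, 90000
Pete, 110000


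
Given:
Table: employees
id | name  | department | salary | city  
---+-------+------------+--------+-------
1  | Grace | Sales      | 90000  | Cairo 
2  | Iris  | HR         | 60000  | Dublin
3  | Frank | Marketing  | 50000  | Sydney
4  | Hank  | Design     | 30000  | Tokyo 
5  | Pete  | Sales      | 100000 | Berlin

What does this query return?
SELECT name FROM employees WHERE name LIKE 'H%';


LIKE 'H%' matches names starting with 'H'
Matching: 1

1 rows:
Hank


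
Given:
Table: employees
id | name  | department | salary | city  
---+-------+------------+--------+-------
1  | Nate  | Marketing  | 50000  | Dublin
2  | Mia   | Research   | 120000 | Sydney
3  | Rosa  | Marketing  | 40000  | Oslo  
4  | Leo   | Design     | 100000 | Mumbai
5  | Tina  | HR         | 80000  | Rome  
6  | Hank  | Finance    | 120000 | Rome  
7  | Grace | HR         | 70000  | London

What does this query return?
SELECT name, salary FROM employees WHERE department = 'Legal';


Filtering: department = 'Legal'
Matching rows: 0

Empty result set (0 rows)


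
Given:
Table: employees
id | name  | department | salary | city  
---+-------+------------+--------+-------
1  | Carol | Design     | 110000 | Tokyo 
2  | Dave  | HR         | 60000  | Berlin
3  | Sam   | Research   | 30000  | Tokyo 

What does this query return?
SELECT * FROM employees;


SELECT * returns all 3 rows with all columns

3 rows:
1, Carol, Design, 110000, Tokyo
2, Dave, HR, 60000, Berlin
3, Sam, Research, 30000, Tokyo


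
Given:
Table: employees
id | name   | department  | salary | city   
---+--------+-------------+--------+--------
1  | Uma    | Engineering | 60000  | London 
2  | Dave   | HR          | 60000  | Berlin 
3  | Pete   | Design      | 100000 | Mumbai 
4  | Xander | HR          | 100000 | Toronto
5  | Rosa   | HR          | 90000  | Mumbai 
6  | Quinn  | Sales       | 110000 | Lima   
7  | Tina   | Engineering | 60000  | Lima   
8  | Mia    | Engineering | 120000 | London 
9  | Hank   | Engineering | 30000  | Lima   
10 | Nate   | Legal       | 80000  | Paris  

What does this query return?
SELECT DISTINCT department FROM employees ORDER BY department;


All 'department' values (row order): Engineering, HR, Design, HR, HR, Sales, Engineering, Engineering, Engineering, Legal
Removing duplicates leaves 5 unique value(s).

5 values:
Design
Engineering
HR
Legal
Sales


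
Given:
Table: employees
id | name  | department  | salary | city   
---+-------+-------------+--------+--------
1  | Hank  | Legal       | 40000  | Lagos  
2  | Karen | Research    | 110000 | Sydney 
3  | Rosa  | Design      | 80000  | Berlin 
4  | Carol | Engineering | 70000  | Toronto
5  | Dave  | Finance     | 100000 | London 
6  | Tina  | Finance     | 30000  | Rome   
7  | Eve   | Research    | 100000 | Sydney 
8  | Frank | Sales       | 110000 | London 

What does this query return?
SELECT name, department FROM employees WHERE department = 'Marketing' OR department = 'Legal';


Filtering: department = 'Marketing' OR 'Legal'
Matching: 1 rows

1 rows:
Hank, Legal


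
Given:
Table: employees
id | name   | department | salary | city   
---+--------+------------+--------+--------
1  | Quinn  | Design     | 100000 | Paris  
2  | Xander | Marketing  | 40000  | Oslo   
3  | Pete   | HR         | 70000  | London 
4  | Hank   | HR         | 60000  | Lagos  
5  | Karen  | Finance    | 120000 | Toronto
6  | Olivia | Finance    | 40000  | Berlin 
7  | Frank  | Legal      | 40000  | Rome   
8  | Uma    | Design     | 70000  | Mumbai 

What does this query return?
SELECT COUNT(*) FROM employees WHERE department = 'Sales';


Counting rows where department = 'Sales'


0


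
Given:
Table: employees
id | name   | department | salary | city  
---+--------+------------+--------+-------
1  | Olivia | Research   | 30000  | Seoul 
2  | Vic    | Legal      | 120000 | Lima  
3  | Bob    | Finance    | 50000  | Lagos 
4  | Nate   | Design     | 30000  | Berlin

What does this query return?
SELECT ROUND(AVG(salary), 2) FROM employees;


SUM(salary) = 230000
COUNT = 4
ROUND(AVG, 2) = ROUND(230000 / 4, 2) = 57500.0

57500.0


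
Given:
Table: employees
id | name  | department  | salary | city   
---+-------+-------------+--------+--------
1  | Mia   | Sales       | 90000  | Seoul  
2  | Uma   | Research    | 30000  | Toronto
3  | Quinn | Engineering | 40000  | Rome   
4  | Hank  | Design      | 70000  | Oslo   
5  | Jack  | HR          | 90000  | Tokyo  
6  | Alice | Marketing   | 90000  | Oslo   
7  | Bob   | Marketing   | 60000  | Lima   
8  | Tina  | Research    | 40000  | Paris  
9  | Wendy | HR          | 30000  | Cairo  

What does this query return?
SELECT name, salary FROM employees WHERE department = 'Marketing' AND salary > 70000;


Filtering: department = 'Marketing' AND salary > 70000
Matching: 1 rows

1 rows:
Alice, 90000


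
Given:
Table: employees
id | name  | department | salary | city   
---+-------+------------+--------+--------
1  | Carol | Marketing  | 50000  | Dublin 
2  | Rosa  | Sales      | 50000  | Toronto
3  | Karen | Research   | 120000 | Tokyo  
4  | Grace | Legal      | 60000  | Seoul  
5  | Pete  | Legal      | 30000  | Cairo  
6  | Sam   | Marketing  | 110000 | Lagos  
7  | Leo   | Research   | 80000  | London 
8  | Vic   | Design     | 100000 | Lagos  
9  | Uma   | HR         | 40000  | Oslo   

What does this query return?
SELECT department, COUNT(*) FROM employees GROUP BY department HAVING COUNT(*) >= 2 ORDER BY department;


Groups with count >= 2:
  Legal: 2 -> PASS
  Marketing: 2 -> PASS
  Research: 2 -> PASS
  Design: 1 -> filtered out
  HR: 1 -> filtered out
  Sales: 1 -> filtered out


3 groups:
Legal, 2
Marketing, 2
Research, 2


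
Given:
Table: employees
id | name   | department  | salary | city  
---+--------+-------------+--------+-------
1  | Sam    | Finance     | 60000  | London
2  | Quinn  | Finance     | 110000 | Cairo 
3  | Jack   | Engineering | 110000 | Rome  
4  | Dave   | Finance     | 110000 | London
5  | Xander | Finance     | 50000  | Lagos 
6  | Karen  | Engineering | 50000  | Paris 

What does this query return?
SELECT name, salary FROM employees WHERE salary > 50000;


Filtering: salary > 50000
Matching: 4 rows

4 rows:
Sam, 60000
Quinn, 110000
Jack, 110000
Dave, 110000


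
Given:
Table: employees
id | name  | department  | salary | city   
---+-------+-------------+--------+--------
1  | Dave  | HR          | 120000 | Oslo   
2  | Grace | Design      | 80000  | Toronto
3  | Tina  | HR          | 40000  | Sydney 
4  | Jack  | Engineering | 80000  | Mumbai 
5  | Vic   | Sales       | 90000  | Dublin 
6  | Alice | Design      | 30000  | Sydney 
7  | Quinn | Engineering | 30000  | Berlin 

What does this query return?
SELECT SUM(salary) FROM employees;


SUM(salary) = 120000 + 80000 + 40000 + 80000 + 90000 + 30000 + 30000 = 470000

470000


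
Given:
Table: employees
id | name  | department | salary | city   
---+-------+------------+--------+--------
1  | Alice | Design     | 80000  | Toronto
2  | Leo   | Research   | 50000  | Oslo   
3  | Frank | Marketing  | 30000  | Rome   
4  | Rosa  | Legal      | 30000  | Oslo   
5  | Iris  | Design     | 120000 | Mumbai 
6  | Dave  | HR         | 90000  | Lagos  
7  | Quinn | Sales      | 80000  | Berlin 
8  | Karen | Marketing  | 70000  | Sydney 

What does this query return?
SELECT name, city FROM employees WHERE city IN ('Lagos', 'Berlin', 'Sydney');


Filtering: city IN ('Lagos', 'Berlin', 'Sydney')
Matching: 3 rows

3 rows:
Dave, Lagos
Quinn, Berlin
Karen, Sydney


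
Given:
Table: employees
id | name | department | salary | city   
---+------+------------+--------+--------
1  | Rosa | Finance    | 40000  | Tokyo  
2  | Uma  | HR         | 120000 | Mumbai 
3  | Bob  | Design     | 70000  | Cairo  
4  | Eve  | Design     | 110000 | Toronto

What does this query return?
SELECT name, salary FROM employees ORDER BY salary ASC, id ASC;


Sorting by salary ASC, then id ASC for ties

4 rows:
Rosa, 40000
Bob, 70000
Eve, 110000
Uma, 120000


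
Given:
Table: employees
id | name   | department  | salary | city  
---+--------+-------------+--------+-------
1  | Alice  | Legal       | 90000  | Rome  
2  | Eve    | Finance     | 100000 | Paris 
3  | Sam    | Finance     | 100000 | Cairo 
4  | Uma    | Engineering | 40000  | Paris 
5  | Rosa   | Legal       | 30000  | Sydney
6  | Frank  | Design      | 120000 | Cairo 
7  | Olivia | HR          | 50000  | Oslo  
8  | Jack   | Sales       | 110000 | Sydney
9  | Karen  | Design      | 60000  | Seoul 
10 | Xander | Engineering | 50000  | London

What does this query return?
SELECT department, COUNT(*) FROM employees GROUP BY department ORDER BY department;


Assigning each row to its department group:
  Alice -> Legal
  Eve -> Finance
  Sam -> Finance
  Uma -> Engineering
  Rosa -> Legal
  Frank -> Design
  Olivia -> HR
  Jack -> Sales
  Karen -> Design
  Xander -> Engineering


6 groups:
Design, 2
Engineering, 2
Finance, 2
HR, 1
Legal, 2
Sales, 1


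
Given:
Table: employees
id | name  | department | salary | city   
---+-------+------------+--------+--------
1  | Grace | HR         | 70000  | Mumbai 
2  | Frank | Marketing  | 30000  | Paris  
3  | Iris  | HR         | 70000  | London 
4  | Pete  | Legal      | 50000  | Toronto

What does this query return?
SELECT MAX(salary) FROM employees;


Salaries: 70000, 30000, 70000, 50000
MAX = 70000

70000


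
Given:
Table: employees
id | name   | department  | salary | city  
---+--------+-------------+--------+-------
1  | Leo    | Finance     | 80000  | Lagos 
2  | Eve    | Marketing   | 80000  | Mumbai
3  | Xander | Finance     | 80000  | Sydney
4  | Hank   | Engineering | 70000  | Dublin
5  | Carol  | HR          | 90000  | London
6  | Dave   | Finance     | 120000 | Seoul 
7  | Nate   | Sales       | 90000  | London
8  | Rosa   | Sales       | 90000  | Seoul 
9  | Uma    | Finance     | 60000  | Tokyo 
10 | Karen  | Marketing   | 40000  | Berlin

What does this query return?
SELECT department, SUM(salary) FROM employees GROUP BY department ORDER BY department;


Summing salary within each department:
  Engineering: 70000 = 70000
  Finance: 80000 + 80000 + 120000 + 60000 = 340000
  HR: 90000 = 90000
  Marketing: 80000 + 40000 = 120000
  Sales: 90000 + 90000 = 180000


5 groups:
Engineering, 70000
Finance, 340000
HR, 90000
Marketing, 120000
Sales, 180000


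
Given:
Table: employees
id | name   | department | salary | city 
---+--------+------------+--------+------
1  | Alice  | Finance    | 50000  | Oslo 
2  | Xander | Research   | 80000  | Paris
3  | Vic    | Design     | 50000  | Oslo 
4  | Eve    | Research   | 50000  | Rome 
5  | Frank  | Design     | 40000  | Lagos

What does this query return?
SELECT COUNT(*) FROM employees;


COUNT(*) counts all rows

5
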